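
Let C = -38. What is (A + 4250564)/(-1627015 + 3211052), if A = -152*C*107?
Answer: 4868596/1584037 ≈ 3.0735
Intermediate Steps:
A = 618032 (A = -152*(-38)*107 = 5776*107 = 618032)
(A + 4250564)/(-1627015 + 3211052) = (618032 + 4250564)/(-1627015 + 3211052) = 4868596/1584037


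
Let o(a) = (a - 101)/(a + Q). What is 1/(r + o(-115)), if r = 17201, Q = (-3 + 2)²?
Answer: 19/326855 ≈ 5.8130e-5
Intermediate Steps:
Q = 1 (Q = (-1)² = 1)
o(a) = (-101 + a)/(1 + a) (o(a) = (a - 101)/(a + 1) = (-101 + a)/(1 + a))
1/(r + o(-115)) = 1/(17201 + (-101 - 115)/(1 - 115)) = 1/(17201 - 216/(-114)) = 1/(17201 - 1/114*(-216)) = 1/(17201 + 36/19) = 1/(326855/19) = 19/326855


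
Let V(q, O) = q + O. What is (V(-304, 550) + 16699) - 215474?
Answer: -198529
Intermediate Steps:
V(q, O) = O + q
(V(-304, 550) + 16699) - 215474 = ((550 - 304) + 16699) - 215474 = (246 + 16699) - 215474 = 16945 - 215474 = -198529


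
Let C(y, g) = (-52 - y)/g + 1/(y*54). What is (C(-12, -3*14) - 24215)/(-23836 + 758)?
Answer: 109834927/104681808 ≈ 1.0492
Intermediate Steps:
C(y, g) = 1/(54*y) + (-52 - y)/g (C(y, g) = (-52 - y)/g + (1/54)/y = (-52 - y)/g + 1/(54*y) = 1/(54*y) + (-52 - y)/g)
(C(-12, -3*14) - 24215)/(-23836 + 758) = (((-3*14)/54 - 1*(-12)*(52 - 12))/(-3*14*(-12)) - 24215)/(-23836 + 758) = (-1/12*((1/54)*(-42) - 1*(-12)*40)/(-42) - 24215)/(-23078) = (-1/42*(-1/12)*(-7/9 + 480) - 24215)*(-1/23078) = (-1/42*(-1/12)*4313/9 - 24215)*(-1/23078) = (4313/4536 - 24215)*(-1/23078) = -109834927/4536*(-1/23078) = 109834927/104681808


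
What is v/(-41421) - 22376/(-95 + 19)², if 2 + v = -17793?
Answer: -103006547/29905962 ≈ -3.4443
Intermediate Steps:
v = -17795 (v = -2 - 17793 = -17795)
v/(-41421) - 22376/(-95 + 19)² = -17795/(-41421) - 22376/(-95 + 19)² = -17795*(-1/41421) - 22376/((-76)²) = 17795/41421 - 22376/5776 = 17795/41421 - 22376*1/5776 = 17795/41421 - 2797/722 = -103006547/29905962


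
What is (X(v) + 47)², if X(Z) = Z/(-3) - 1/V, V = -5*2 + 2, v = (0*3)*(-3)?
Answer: 142129/64 ≈ 2220.8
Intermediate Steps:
v = 0 (v = 0*(-3) = 0)
V = -8 (V = -10 + 2 = -8)
X(Z) = ⅛ - Z/3 (X(Z) = Z/(-3) - 1/(-8) = Z*(-⅓) - 1*(-⅛) = -Z/3 + ⅛ = ⅛ - Z/3)
(X(v) + 47)² = ((⅛ - ⅓*0) + 47)² = ((⅛ + 0) + 47)² = (⅛ + 47)² = (377/8)² = 142129/64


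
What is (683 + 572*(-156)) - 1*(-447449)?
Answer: 358900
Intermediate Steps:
(683 + 572*(-156)) - 1*(-447449) = (683 - 89232) + 447449 = -88549 + 447449 = 358900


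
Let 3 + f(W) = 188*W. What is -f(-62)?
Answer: 11659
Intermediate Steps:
f(W) = -3 + 188*W
-f(-62) = -(-3 + 188*(-62)) = -(-3 - 11656) = -1*(-11659) = 11659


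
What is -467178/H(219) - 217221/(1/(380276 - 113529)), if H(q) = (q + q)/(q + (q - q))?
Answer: -57943283676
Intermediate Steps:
H(q) = 2 (H(q) = (2*q)/(q + 0) = (2*q)/q = 2)
-467178/H(219) - 217221/(1/(380276 - 113529)) = -467178/2 - 217221/(1/(380276 - 113529)) = -467178*1/2 - 217221/(1/266747) = -233589 - 217221/1/266747 = -233589 - 217221*266747 = -233589 - 57943050087 = -57943283676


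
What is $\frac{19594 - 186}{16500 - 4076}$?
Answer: $\frac{2426}{1553} \approx 1.5621$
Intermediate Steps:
$\frac{19594 - 186}{16500 - 4076} = \frac{19408}{16500 - 4076} = \frac{19408}{12424} = 19408 \cdot \frac{1}{12424} = \frac{2426}{1553}$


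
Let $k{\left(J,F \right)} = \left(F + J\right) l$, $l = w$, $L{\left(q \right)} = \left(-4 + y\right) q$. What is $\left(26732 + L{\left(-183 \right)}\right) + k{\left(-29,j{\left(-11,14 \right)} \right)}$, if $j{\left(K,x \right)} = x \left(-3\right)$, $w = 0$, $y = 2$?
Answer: $27098$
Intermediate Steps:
$L{\left(q \right)} = - 2 q$ ($L{\left(q \right)} = \left(-4 + 2\right) q = - 2 q$)
$l = 0$
$j{\left(K,x \right)} = - 3 x$
$k{\left(J,F \right)} = 0$ ($k{\left(J,F \right)} = \left(F + J\right) 0 = 0$)
$\left(26732 + L{\left(-183 \right)}\right) + k{\left(-29,j{\left(-11,14 \right)} \right)} = \left(26732 - -366\right) + 0 = \left(26732 + 366\right) + 0 = 27098 + 0 = 27098$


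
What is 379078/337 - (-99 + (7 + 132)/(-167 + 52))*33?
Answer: 171752374/38755 ≈ 4431.8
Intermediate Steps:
379078/337 - (-99 + (7 + 132)/(-167 + 52))*33 = 379078*(1/337) - (-99 + 139/(-115))*33 = 379078/337 - (-99 + 139*(-1/115))*33 = 379078/337 - (-99 - 139/115)*33 = 379078/337 - (-11524)*33/115 = 379078/337 - 1*(-380292/115) = 379078/337 + 380292/115 = 171752374/38755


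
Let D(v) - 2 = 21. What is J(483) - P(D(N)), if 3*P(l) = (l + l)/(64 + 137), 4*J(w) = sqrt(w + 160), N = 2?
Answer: -46/603 + sqrt(643)/4 ≈ 6.2631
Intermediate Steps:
D(v) = 23 (D(v) = 2 + 21 = 23)
J(w) = sqrt(160 + w)/4 (J(w) = sqrt(w + 160)/4 = sqrt(160 + w)/4)
P(l) = 2*l/603 (P(l) = ((l + l)/(64 + 137))/3 = ((2*l)/201)/3 = ((2*l)*(1/201))/3 = (2*l/201)/3 = 2*l/603)
J(483) - P(D(N)) = sqrt(160 + 483)/4 - 2*23/603 = sqrt(643)/4 - 1*46/603 = sqrt(643)/4 - 46/603 = -46/603 + sqrt(643)/4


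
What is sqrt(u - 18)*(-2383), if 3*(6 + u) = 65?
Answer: -2383*I*sqrt(21)/3 ≈ -3640.1*I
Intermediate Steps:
u = 47/3 (u = -6 + (1/3)*65 = -6 + 65/3 = 47/3 ≈ 15.667)
sqrt(u - 18)*(-2383) = sqrt(47/3 - 18)*(-2383) = sqrt(-7/3)*(-2383) = (I*sqrt(21)/3)*(-2383) = -2383*I*sqrt(21)/3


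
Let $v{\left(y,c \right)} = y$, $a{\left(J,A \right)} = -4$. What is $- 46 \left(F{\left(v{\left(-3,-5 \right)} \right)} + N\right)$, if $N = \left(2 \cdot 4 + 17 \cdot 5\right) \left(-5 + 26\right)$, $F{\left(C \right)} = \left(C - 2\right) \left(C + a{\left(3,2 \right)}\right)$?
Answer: $-91448$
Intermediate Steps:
$F{\left(C \right)} = \left(-4 + C\right) \left(-2 + C\right)$ ($F{\left(C \right)} = \left(C - 2\right) \left(C - 4\right) = \left(-2 + C\right) \left(-4 + C\right) = \left(-4 + C\right) \left(-2 + C\right)$)
$N = 1953$ ($N = \left(8 + 85\right) 21 = 93 \cdot 21 = 1953$)
$- 46 \left(F{\left(v{\left(-3,-5 \right)} \right)} + N\right) = - 46 \left(\left(8 + \left(-3\right)^{2} - -18\right) + 1953\right) = - 46 \left(\left(8 + 9 + 18\right) + 1953\right) = - 46 \left(35 + 1953\right) = \left(-46\right) 1988 = -91448$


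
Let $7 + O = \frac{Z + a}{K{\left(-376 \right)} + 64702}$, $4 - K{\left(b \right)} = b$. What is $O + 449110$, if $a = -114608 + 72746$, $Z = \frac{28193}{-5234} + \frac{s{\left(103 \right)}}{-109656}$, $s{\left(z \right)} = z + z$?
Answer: $\frac{4193844768005619131}{9338282699832} \approx 4.491 \cdot 10^{5}$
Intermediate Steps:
$s{\left(z \right)} = 2 z$
$K{\left(b \right)} = 4 - b$
$Z = - \frac{773152453}{143484876}$ ($Z = \frac{28193}{-5234} + \frac{2 \cdot 103}{-109656} = 28193 \left(- \frac{1}{5234}\right) + 206 \left(- \frac{1}{109656}\right) = - \frac{28193}{5234} - \frac{103}{54828} = - \frac{773152453}{143484876} \approx -5.3884$)
$a = -41862$
$O = - \frac{71375315930389}{9338282699832}$ ($O = -7 + \frac{- \frac{773152453}{143484876} - 41862}{\left(4 - -376\right) + 64702} = -7 - \frac{6007337031565}{143484876 \left(\left(4 + 376\right) + 64702\right)} = -7 - \frac{6007337031565}{143484876 \left(380 + 64702\right)} = -7 - \frac{6007337031565}{143484876 \cdot 65082} = -7 - \frac{6007337031565}{9338282699832} = - \frac{71375315930389}{9338282699832} \approx -7.6433$)
$O + 449110 = - \frac{71375315930389}{9338282699832} + 449110 = \frac{4193844768005619131}{9338282699832}$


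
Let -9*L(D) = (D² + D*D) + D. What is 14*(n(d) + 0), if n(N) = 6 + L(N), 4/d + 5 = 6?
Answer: 28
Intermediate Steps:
d = 4 (d = 4/(-5 + 6) = 4/1 = 4*1 = 4)
L(D) = -2*D²/9 - D/9 (L(D) = -((D² + D*D) + D)/9 = -((D² + D²) + D)/9 = -(2*D² + D)/9 = -(D + 2*D²)/9 = -2*D²/9 - D/9)
n(N) = 6 - N*(1 + 2*N)/9
14*(n(d) + 0) = 14*((6 - ⅑*4*(1 + 2*4)) + 0) = 14*((6 - ⅑*4*(1 + 8)) + 0) = 14*((6 - ⅑*4*9) + 0) = 14*((6 - 4) + 0) = 14*(2 + 0) = 14*2 = 28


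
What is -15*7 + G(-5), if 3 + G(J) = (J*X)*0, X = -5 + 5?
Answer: -108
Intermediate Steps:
X = 0
G(J) = -3 (G(J) = -3 + (J*0)*0 = -3 + 0*0 = -3 + 0 = -3)
-15*7 + G(-5) = -15*7 - 3 = -105 - 3 = -108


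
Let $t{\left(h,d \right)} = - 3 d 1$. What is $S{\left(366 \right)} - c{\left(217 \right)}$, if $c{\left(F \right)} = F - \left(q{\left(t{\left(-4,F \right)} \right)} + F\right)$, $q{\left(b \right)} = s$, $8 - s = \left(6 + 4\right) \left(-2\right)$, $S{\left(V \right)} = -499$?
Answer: $-471$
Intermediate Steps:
$t{\left(h,d \right)} = - 3 d$
$s = 28$ ($s = 8 - \left(6 + 4\right) \left(-2\right) = 8 - 10 \left(-2\right) = 8 - -20 = 8 + 20 = 28$)
$q{\left(b \right)} = 28$
$c{\left(F \right)} = -28$ ($c{\left(F \right)} = F - \left(28 + F\right) = -28$)
$S{\left(366 \right)} - c{\left(217 \right)} = -499 - -28 = -499 + 28 = -471$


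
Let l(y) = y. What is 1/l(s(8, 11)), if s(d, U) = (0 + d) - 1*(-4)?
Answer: 1/12 ≈ 0.083333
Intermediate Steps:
s(d, U) = 4 + d (s(d, U) = d + 4 = 4 + d)
1/l(s(8, 11)) = 1/(4 + 8) = 1/12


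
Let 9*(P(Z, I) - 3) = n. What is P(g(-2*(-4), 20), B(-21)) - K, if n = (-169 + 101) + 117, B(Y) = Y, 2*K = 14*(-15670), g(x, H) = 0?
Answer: 987286/9 ≈ 1.0970e+5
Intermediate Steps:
K = -109690 (K = (14*(-15670))/2 = (1/2)*(-219380) = -109690)
n = 49 (n = -68 + 117 = 49)
P(Z, I) = 76/9 (P(Z, I) = 3 + (1/9)*49 = 3 + 49/9 = 76/9)
P(g(-2*(-4), 20), B(-21)) - K = 76/9 - 1*(-109690) = 76/9 + 109690 = 987286/9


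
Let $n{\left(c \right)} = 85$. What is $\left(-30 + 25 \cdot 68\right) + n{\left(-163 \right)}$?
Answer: $1755$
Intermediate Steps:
$\left(-30 + 25 \cdot 68\right) + n{\left(-163 \right)} = \left(-30 + 25 \cdot 68\right) + 85 = \left(-30 + 1700\right) + 85 = 1670 + 85 = 1755$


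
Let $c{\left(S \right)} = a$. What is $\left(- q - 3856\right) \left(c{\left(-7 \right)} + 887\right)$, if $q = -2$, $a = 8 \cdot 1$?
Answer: $-3449330$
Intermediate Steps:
$a = 8$
$c{\left(S \right)} = 8$
$\left(- q - 3856\right) \left(c{\left(-7 \right)} + 887\right) = \left(\left(-1\right) \left(-2\right) - 3856\right) \left(8 + 887\right) = \left(2 - 3856\right) 895 = \left(-3854\right) 895 = -3449330$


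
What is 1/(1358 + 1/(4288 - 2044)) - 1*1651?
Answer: -5031177559/3047353 ≈ -1651.0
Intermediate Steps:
1/(1358 + 1/(4288 - 2044)) - 1*1651 = 1/(1358 + 1/2244) - 1651 = 1/(3047353/2244) - 1651 = 2244/3047353 - 1651 = -5031177559/3047353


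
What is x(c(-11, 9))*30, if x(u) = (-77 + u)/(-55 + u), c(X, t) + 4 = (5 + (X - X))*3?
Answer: 45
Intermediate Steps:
c(X, t) = 11 (c(X, t) = -4 + (5 + (X - X))*3 = -4 + (5 + 0)*3 = -4 + 5*3 = -4 + 15 = 11)
x(u) = (-77 + u)/(-55 + u)
x(c(-11, 9))*30 = ((-77 + 11)/(-55 + 11))*30 = (-66/(-44))*30 = -1/44*(-66)*30 = (3/2)*30 = 45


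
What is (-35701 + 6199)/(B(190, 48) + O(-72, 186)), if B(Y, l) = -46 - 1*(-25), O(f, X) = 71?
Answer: -14751/25 ≈ -590.04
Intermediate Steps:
B(Y, l) = -21 (B(Y, l) = -46 + 25 = -21)
(-35701 + 6199)/(B(190, 48) + O(-72, 186)) = (-35701 + 6199)/(-21 + 71) = -29502/50 = -29502*1/50 = -14751/25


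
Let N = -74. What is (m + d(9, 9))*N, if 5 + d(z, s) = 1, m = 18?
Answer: -1036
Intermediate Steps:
d(z, s) = -4 (d(z, s) = -5 + 1 = -4)
(m + d(9, 9))*N = (18 - 4)*(-74) = 14*(-74) = -1036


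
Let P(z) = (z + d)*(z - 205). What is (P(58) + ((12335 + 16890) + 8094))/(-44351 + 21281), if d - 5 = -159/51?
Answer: -484777/392190 ≈ -1.2361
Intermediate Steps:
d = 32/17 (d = 5 - 159/51 = 5 - 159*1/51 = 5 - 53/17 = 32/17 ≈ 1.8824)
P(z) = (-205 + z)*(32/17 + z) (P(z) = (z + 32/17)*(z - 205) = (32/17 + z)*(-205 + z) = (-205 + z)*(32/17 + z))
(P(58) + ((12335 + 16890) + 8094))/(-44351 + 21281) = ((-6560/17 + 58**2 - 3453/17*58) + ((12335 + 16890) + 8094))/(-44351 + 21281) = ((-6560/17 + 3364 - 200274/17) + (29225 + 8094))/(-23070) = (-149646/17 + 37319)*(-1/23070) = (484777/17)*(-1/23070) = -484777/392190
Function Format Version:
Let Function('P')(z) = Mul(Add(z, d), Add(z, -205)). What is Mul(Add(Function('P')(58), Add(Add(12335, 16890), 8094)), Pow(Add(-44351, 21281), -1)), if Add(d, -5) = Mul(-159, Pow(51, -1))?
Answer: Rational(-484777, 392190) ≈ -1.2361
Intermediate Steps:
d = Rational(32, 17) (d = Add(5, Mul(-159, Pow(51, -1))) = Add(5, Mul(-159, Rational(1, 51))) = Add(5, Rational(-53, 17)) = Rational(32, 17) ≈ 1.8824)
Function('P')(z) = Mul(Add(-205, z), Add(Rational(32, 17), z)) (Function('P')(z) = Mul(Add(z, Rational(32, 17)), Add(z, -205)) = Mul(Add(Rational(32, 17), z), Add(-205, z)) = Mul(Add(-205, z), Add(Rational(32, 17), z)))
Mul(Add(Function('P')(58), Add(Add(12335, 16890), 8094)), Pow(Add(-44351, 21281), -1)) = Mul(Add(Add(Rational(-6560, 17), Pow(58, 2), Mul(Rational(-3453, 17), 58)), Add(Add(12335, 16890), 8094)), Pow(Add(-44351, 21281), -1)) = Mul(Add(Add(Rational(-6560, 17), 3364, Rational(-200274, 17)), Add(29225, 8094)), Pow(-23070, -1)) = Mul(Add(Rational(-149646, 17), 37319), Rational(-1, 23070)) = Mul(Rational(484777, 17), Rational(-1, 23070)) = Rational(-484777, 392190)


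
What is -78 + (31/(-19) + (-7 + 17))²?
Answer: -2877/361 ≈ -7.9695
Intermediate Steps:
-78 + (31/(-19) + (-7 + 17))² = -78 + (31*(-1/19) + 10)² = -78 + (-31/19 + 10)² = -78 + (159/19)² = -78 + 25281/361 = -2877/361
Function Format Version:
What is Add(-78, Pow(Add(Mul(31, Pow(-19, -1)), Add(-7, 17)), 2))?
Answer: Rational(-2877, 361) ≈ -7.9695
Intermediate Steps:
Add(-78, Pow(Add(Mul(31, Pow(-19, -1)), Add(-7, 17)), 2)) = Add(-78, Pow(Add(Mul(31, Rational(-1, 19)), 10), 2)) = Add(-78, Pow(Add(Rational(-31, 19), 10), 2)) = Add(-78, Pow(Rational(159, 19), 2)) = Add(-78, Rational(25281, 361)) = Rational(-2877, 361)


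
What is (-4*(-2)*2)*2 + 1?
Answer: 33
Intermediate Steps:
(-4*(-2)*2)*2 + 1 = (8*2)*2 + 1 = 16*2 + 1 = 32 + 1 = 33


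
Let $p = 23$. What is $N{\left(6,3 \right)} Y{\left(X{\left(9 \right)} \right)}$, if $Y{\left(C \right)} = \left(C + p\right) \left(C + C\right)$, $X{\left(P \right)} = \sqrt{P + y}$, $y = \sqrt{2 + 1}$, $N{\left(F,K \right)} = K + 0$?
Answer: $54 + 6 \sqrt{3} + 138 \sqrt{9 + \sqrt{3}} \approx 516.48$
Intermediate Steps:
$N{\left(F,K \right)} = K$
$y = \sqrt{3} \approx 1.732$
$X{\left(P \right)} = \sqrt{P + \sqrt{3}}$
$Y{\left(C \right)} = 2 C \left(23 + C\right)$ ($Y{\left(C \right)} = \left(C + 23\right) \left(C + C\right) = \left(23 + C\right) 2 C = 2 C \left(23 + C\right)$)
$N{\left(6,3 \right)} Y{\left(X{\left(9 \right)} \right)} = 3 \cdot 2 \sqrt{9 + \sqrt{3}} \left(23 + \sqrt{9 + \sqrt{3}}\right) = 6 \sqrt{9 + \sqrt{3}} \left(23 + \sqrt{9 + \sqrt{3}}\right)$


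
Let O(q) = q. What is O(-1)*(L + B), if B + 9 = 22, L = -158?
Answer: 145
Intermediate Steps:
B = 13 (B = -9 + 22 = 13)
O(-1)*(L + B) = -(-158 + 13) = -1*(-145) = 145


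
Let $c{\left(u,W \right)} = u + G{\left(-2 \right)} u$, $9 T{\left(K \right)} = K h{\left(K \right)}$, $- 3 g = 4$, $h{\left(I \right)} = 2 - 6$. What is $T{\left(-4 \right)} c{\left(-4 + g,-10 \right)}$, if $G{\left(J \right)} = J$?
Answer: $\frac{256}{27} \approx 9.4815$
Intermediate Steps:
$h{\left(I \right)} = -4$ ($h{\left(I \right)} = 2 - 6 = -4$)
$g = - \frac{4}{3}$ ($g = \left(- \frac{1}{3}\right) 4 = - \frac{4}{3} \approx -1.3333$)
$T{\left(K \right)} = - \frac{4 K}{9}$ ($T{\left(K \right)} = \frac{K \left(-4\right)}{9} = \frac{\left(-4\right) K}{9} = - \frac{4 K}{9}$)
$c{\left(u,W \right)} = - u$ ($c{\left(u,W \right)} = u - 2 u = - u$)
$T{\left(-4 \right)} c{\left(-4 + g,-10 \right)} = \left(- \frac{4}{9}\right) \left(-4\right) \left(- (-4 - \frac{4}{3})\right) = \frac{16 \left(\left(-1\right) \left(- \frac{16}{3}\right)\right)}{9} = \frac{16}{9} \cdot \frac{16}{3} = \frac{256}{27}$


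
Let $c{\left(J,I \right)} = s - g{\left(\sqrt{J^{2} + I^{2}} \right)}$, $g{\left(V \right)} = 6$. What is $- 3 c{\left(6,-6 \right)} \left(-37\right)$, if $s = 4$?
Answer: $-222$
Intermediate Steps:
$c{\left(J,I \right)} = -2$ ($c{\left(J,I \right)} = 4 - 6 = -2$)
$- 3 c{\left(6,-6 \right)} \left(-37\right) = \left(-3\right) \left(-2\right) \left(-37\right) = 6 \left(-37\right) = -222$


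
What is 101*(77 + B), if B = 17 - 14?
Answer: 8080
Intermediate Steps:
B = 3
101*(77 + B) = 101*(77 + 3) = 101*80 = 8080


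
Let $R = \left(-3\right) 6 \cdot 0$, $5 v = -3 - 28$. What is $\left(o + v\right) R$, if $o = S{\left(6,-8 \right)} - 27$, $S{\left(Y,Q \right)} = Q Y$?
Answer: $0$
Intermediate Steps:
$v = - \frac{31}{5}$ ($v = \frac{-3 - 28}{5} = \frac{1}{5} \left(-31\right) = - \frac{31}{5} \approx -6.2$)
$R = 0$ ($R = \left(-18\right) 0 = 0$)
$o = -75$ ($o = \left(-8\right) 6 - 27 = -48 - 27 = -75$)
$\left(o + v\right) R = \left(-75 - \frac{31}{5}\right) 0 = \left(- \frac{406}{5}\right) 0 = 0$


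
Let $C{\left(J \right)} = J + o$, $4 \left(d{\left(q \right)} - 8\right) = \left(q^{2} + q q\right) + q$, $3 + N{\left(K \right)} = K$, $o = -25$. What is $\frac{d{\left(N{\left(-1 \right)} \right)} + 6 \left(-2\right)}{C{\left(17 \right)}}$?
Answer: $- \frac{3}{8} \approx -0.375$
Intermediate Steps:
$N{\left(K \right)} = -3 + K$
$d{\left(q \right)} = 8 + \frac{q^{2}}{2} + \frac{q}{4}$ ($d{\left(q \right)} = 8 + \frac{\left(q^{2} + q q\right) + q}{4} = 8 + \frac{\left(q^{2} + q^{2}\right) + q}{4} = 8 + \frac{2 q^{2} + q}{4} = 8 + \frac{q + 2 q^{2}}{4} = 8 + \left(\frac{q^{2}}{2} + \frac{q}{4}\right) = 8 + \frac{q^{2}}{2} + \frac{q}{4}$)
$C{\left(J \right)} = -25 + J$ ($C{\left(J \right)} = J - 25 = -25 + J$)
$\frac{d{\left(N{\left(-1 \right)} \right)} + 6 \left(-2\right)}{C{\left(17 \right)}} = \frac{\left(8 + \frac{\left(-3 - 1\right)^{2}}{2} + \frac{-3 - 1}{4}\right) + 6 \left(-2\right)}{-25 + 17} = \frac{\left(8 + \frac{\left(-4\right)^{2}}{2} + \frac{1}{4} \left(-4\right)\right) - 12}{-8} = \left(\left(8 + \frac{1}{2} \cdot 16 - 1\right) - 12\right) \left(- \frac{1}{8}\right) = \left(\left(8 + 8 - 1\right) - 12\right) \left(- \frac{1}{8}\right) = \left(15 - 12\right) \left(- \frac{1}{8}\right) = 3 \left(- \frac{1}{8}\right) = - \frac{3}{8}$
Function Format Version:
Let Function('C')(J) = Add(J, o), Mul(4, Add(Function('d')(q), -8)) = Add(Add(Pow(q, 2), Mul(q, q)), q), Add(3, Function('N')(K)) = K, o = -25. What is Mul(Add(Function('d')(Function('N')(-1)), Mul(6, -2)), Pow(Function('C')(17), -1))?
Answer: Rational(-3, 8) ≈ -0.37500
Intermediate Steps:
Function('N')(K) = Add(-3, K)
Function('d')(q) = Add(8, Mul(Rational(1, 2), Pow(q, 2)), Mul(Rational(1, 4), q)) (Function('d')(q) = Add(8, Mul(Rational(1, 4), Add(Add(Pow(q, 2), Mul(q, q)), q))) = Add(8, Mul(Rational(1, 4), Add(Add(Pow(q, 2), Pow(q, 2)), q))) = Add(8, Mul(Rational(1, 4), Add(Mul(2, Pow(q, 2)), q))) = Add(8, Mul(Rational(1, 4), Add(q, Mul(2, Pow(q, 2))))) = Add(8, Add(Mul(Rational(1, 2), Pow(q, 2)), Mul(Rational(1, 4), q))) = Add(8, Mul(Rational(1, 2), Pow(q, 2)), Mul(Rational(1, 4), q)))
Function('C')(J) = Add(-25, J) (Function('C')(J) = Add(J, -25) = Add(-25, J))
Mul(Add(Function('d')(Function('N')(-1)), Mul(6, -2)), Pow(Function('C')(17), -1)) = Mul(Add(Add(8, Mul(Rational(1, 2), Pow(Add(-3, -1), 2)), Mul(Rational(1, 4), Add(-3, -1))), Mul(6, -2)), Pow(Add(-25, 17), -1)) = Mul(Add(Add(8, Mul(Rational(1, 2), Pow(-4, 2)), Mul(Rational(1, 4), -4)), -12), Pow(-8, -1)) = Mul(Add(Add(8, Mul(Rational(1, 2), 16), -1), -12), Rational(-1, 8)) = Mul(Add(Add(8, 8, -1), -12), Rational(-1, 8)) = Mul(Add(15, -12), Rational(-1, 8)) = Mul(3, Rational(-1, 8)) = Rational(-3, 8)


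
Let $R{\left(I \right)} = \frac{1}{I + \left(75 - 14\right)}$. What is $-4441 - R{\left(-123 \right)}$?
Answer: $- \frac{275341}{62} \approx -4441.0$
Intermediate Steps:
$R{\left(I \right)} = \frac{1}{61 + I}$ ($R{\left(I \right)} = \frac{1}{I + 61} = \frac{1}{61 + I}$)
$-4441 - R{\left(-123 \right)} = -4441 - \frac{1}{61 - 123} = -4441 - \frac{1}{-62} = -4441 - - \frac{1}{62} = -4441 + \frac{1}{62} = - \frac{275341}{62}$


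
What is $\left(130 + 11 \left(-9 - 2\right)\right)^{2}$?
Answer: $81$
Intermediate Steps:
$\left(130 + 11 \left(-9 - 2\right)\right)^{2} = \left(130 + 11 \left(-11\right)\right)^{2} = \left(130 - 121\right)^{2} = 9^{2} = 81$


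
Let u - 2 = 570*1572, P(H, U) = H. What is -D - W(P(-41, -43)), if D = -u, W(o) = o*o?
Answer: 894361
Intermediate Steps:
u = 896042 (u = 2 + 570*1572 = 2 + 896040 = 896042)
W(o) = o²
D = -896042 (D = -1*896042 = -896042)
-D - W(P(-41, -43)) = -1*(-896042) - 1*(-41)² = 896042 - 1*1681 = 896042 - 1681 = 894361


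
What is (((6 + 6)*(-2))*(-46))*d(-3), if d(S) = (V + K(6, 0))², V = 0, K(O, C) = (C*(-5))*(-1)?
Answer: 0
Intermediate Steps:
K(O, C) = 5*C (K(O, C) = -5*C*(-1) = 5*C)
d(S) = 0 (d(S) = (0 + 5*0)² = (0 + 0)² = 0² = 0)
(((6 + 6)*(-2))*(-46))*d(-3) = (((6 + 6)*(-2))*(-46))*0 = ((12*(-2))*(-46))*0 = -24*(-46)*0 = 1104*0 = 0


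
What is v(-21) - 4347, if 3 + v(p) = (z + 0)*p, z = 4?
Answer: -4434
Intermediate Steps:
v(p) = -3 + 4*p (v(p) = -3 + (4 + 0)*p = -3 + 4*p)
v(-21) - 4347 = (-3 + 4*(-21)) - 4347 = (-3 - 84) - 4347 = -87 - 4347 = -4434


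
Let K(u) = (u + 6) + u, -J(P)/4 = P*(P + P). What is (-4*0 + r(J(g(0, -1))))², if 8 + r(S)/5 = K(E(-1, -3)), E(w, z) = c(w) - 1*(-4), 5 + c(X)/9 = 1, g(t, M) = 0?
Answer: 108900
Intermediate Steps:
c(X) = -36 (c(X) = -45 + 9*1 = -45 + 9 = -36)
J(P) = -8*P² (J(P) = -4*P*(P + P) = -4*P*2*P = -8*P²)
E(w, z) = -32 (E(w, z) = -36 - 1*(-4) = -36 + 4 = -32)
K(u) = 6 + 2*u (K(u) = (6 + u) + u = 6 + 2*u)
r(S) = -330 (r(S) = -40 + 5*(6 + 2*(-32)) = -40 + 5*(6 - 64) = -40 + 5*(-58) = -40 - 290 = -330)
(-4*0 + r(J(g(0, -1))))² = (-4*0 - 330)² = (0 - 330)² = (-330)² = 108900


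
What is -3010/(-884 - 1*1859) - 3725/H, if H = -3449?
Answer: 20599165/9460607 ≈ 2.1774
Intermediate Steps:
-3010/(-884 - 1*1859) - 3725/H = -3010/(-884 - 1*1859) - 3725/(-3449) = -3010/(-884 - 1859) - 3725*(-1/3449) = -3010/(-2743) + 3725/3449 = -3010*(-1/2743) + 3725/3449 = 3010/2743 + 3725/3449 = 20599165/9460607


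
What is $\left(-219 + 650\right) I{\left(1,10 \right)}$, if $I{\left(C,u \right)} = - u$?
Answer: $-4310$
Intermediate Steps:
$\left(-219 + 650\right) I{\left(1,10 \right)} = \left(-219 + 650\right) \left(\left(-1\right) 10\right) = 431 \left(-10\right) = -4310$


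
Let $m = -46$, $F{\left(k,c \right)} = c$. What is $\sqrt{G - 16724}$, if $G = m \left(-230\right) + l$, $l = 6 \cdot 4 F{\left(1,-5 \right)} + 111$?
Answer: $i \sqrt{6153} \approx 78.441 i$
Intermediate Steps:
$l = -9$ ($l = 6 \cdot 4 \left(-5\right) + 111 = 24 \left(-5\right) + 111 = -120 + 111 = -9$)
$G = 10571$ ($G = \left(-46\right) \left(-230\right) - 9 = 10580 - 9 = 10571$)
$\sqrt{G - 16724} = \sqrt{10571 - 16724} = \sqrt{-6153} = i \sqrt{6153}$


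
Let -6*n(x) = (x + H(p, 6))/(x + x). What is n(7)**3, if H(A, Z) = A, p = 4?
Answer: -1331/592704 ≈ -0.0022456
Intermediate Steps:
n(x) = -(4 + x)/(12*x) (n(x) = -(x + 4)/(6*(x + x)) = -(4 + x)/(6*(2*x)) = -(4 + x)*1/(2*x)/6 = -(4 + x)/(12*x))
n(7)**3 = ((1/12)*(-4 - 1*7)/7)**3 = ((1/12)*(1/7)*(-4 - 7))**3 = ((1/12)*(1/7)*(-11))**3 = (-11/84)**3 = -1331/592704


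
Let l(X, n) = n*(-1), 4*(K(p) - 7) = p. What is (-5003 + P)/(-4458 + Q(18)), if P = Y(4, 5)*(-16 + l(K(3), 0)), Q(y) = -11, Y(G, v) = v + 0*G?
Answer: 5083/4469 ≈ 1.1374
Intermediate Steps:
K(p) = 7 + p/4
l(X, n) = -n
Y(G, v) = v (Y(G, v) = v + 0 = v)
P = -80 (P = 5*(-16 - 1*0) = 5*(-16 + 0) = 5*(-16) = -80)
(-5003 + P)/(-4458 + Q(18)) = (-5003 - 80)/(-4458 - 11) = -5083/(-4469) = -5083*(-1/4469) = 5083/4469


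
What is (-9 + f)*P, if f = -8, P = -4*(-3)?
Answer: -204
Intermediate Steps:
P = 12
(-9 + f)*P = (-9 - 8)*12 = -17*12 = -204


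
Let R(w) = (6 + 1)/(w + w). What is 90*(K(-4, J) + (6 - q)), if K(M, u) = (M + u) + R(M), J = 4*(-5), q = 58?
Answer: -27675/4 ≈ -6918.8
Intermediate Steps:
J = -20
R(w) = 7/(2*w) (R(w) = 7/((2*w)) = 7*(1/(2*w)) = 7/(2*w))
K(M, u) = M + u + 7/(2*M) (K(M, u) = (M + u) + 7/(2*M) = M + u + 7/(2*M))
90*(K(-4, J) + (6 - q)) = 90*((-4 - 20 + (7/2)/(-4)) + (6 - 1*58)) = 90*((-4 - 20 + (7/2)*(-¼)) + (6 - 58)) = 90*((-4 - 20 - 7/8) - 52) = 90*(-199/8 - 52) = 90*(-615/8) = -27675/4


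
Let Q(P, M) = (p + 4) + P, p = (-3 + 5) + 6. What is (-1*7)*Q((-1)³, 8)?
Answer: -77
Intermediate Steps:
p = 8 (p = 2 + 6 = 8)
Q(P, M) = 12 + P (Q(P, M) = (8 + 4) + P = 12 + P)
(-1*7)*Q((-1)³, 8) = (-1*7)*(12 + (-1)³) = -7*(12 - 1) = -7*11 = -77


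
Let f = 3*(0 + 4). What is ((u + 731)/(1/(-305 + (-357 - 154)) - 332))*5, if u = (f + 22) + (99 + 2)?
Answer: -3533280/270913 ≈ -13.042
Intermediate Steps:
f = 12 (f = 3*4 = 12)
u = 135 (u = (12 + 22) + (99 + 2) = 34 + 101 = 135)
((u + 731)/(1/(-305 + (-357 - 154)) - 332))*5 = ((135 + 731)/(1/(-305 + (-357 - 154)) - 332))*5 = (866/(1/(-305 - 511) - 332))*5 = (866/(1/(-816) - 332))*5 = (866/(-1/816 - 332))*5 = (866/(-270913/816))*5 = (866*(-816/270913))*5 = -706656/270913*5 = -3533280/270913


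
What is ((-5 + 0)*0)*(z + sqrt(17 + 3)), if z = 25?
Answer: 0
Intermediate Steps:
((-5 + 0)*0)*(z + sqrt(17 + 3)) = ((-5 + 0)*0)*(25 + sqrt(17 + 3)) = (-5*0)*(25 + sqrt(20)) = 0*(25 + 2*sqrt(5)) = 0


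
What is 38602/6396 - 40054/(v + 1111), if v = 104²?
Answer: 102110335/38142546 ≈ 2.6771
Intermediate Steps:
v = 10816
38602/6396 - 40054/(v + 1111) = 38602/6396 - 40054/(10816 + 1111) = 38602*(1/6396) - 40054/11927 = 19301/3198 - 40054*1/11927 = 19301/3198 - 40054/11927 = 102110335/38142546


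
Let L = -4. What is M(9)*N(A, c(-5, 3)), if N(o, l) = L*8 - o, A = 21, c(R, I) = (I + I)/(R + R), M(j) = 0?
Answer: 0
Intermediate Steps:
c(R, I) = I/R (c(R, I) = (2*I)/((2*R)) = (2*I)*(1/(2*R)) = I/R)
N(o, l) = -32 - o (N(o, l) = -4*8 - o = -32 - o)
M(9)*N(A, c(-5, 3)) = 0*(-32 - 1*21) = 0*(-32 - 21) = 0*(-53) = 0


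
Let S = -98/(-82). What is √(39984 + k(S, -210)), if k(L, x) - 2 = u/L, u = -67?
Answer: √1956567/7 ≈ 199.82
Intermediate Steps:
S = 49/41 (S = -98*(-1/82) = 49/41 ≈ 1.1951)
k(L, x) = 2 - 67/L
√(39984 + k(S, -210)) = √(39984 + (2 - 67/49/41)) = √(39984 + (2 - 67*41/49)) = √(39984 + (2 - 2747/49)) = √(39984 - 2649/49) = √(1956567/49) = √1956567/7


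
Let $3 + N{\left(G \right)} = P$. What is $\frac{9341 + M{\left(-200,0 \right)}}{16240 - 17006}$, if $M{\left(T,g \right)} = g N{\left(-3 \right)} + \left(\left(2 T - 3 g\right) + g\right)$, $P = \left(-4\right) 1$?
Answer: $- \frac{8941}{766} \approx -11.672$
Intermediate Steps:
$P = -4$
$N{\left(G \right)} = -7$ ($N{\left(G \right)} = -3 - 4 = -7$)
$M{\left(T,g \right)} = - 9 g + 2 T$ ($M{\left(T,g \right)} = g \left(-7\right) + \left(\left(2 T - 3 g\right) + g\right) = - 7 g + \left(\left(- 3 g + 2 T\right) + g\right) = - 7 g + \left(- 2 g + 2 T\right) = - 9 g + 2 T$)
$\frac{9341 + M{\left(-200,0 \right)}}{16240 - 17006} = \frac{9341 + \left(\left(-9\right) 0 + 2 \left(-200\right)\right)}{16240 - 17006} = \frac{9341 + \left(0 - 400\right)}{-766} = \left(9341 - 400\right) \left(- \frac{1}{766}\right) = 8941 \left(- \frac{1}{766}\right) = - \frac{8941}{766}$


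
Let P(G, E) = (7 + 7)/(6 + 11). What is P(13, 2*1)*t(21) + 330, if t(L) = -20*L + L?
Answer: 24/17 ≈ 1.4118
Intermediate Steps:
P(G, E) = 14/17
t(L) = -19*L
P(13, 2*1)*t(21) + 330 = 14*(-19*21)/17 + 330 = (14/17)*(-399) + 330 = -5586/17 + 330 = 24/17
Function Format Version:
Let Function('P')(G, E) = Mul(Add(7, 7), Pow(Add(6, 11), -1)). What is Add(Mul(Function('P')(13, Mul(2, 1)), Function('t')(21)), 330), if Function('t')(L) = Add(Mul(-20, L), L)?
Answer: Rational(24, 17) ≈ 1.4118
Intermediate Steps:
Function('P')(G, E) = Rational(14, 17) (Function('P')(G, E) = Mul(14, Pow(17, -1)) = Mul(14, Rational(1, 17)) = Rational(14, 17))
Function('t')(L) = Mul(-19, L)
Add(Mul(Function('P')(13, Mul(2, 1)), Function('t')(21)), 330) = Add(Mul(Rational(14, 17), Mul(-19, 21)), 330) = Add(Mul(Rational(14, 17), -399), 330) = Add(Rational(-5586, 17), 330) = Rational(24, 17)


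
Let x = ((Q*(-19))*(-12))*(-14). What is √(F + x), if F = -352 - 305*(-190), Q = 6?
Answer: √38446 ≈ 196.08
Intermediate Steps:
x = -19152 (x = ((6*(-19))*(-12))*(-14) = -114*(-12)*(-14) = 1368*(-14) = -19152)
F = 57598 (F = -352 + 57950 = 57598)
√(F + x) = √(57598 - 19152) = √38446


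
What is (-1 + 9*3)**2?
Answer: 676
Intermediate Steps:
(-1 + 9*3)**2 = (-1 + 27)**2 = 26**2 = 676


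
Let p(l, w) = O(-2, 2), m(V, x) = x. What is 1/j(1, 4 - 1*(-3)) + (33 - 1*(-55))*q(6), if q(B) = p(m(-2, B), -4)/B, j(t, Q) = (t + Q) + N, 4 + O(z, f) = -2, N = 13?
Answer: -1847/21 ≈ -87.952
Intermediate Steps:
O(z, f) = -6 (O(z, f) = -4 - 2 = -6)
p(l, w) = -6
j(t, Q) = 13 + Q + t (j(t, Q) = (t + Q) + 13 = (Q + t) + 13 = 13 + Q + t)
q(B) = -6/B
1/j(1, 4 - 1*(-3)) + (33 - 1*(-55))*q(6) = 1/(13 + (4 - 1*(-3)) + 1) + (33 - 1*(-55))*(-6/6) = 1/(13 + (4 + 3) + 1) + (33 + 55)*(-6*1/6) = 1/(13 + 7 + 1) + 88*(-1) = 1/21 - 88 = -1847/21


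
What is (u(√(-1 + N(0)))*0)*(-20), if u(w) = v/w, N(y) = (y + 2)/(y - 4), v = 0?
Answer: 0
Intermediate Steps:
N(y) = (2 + y)/(-4 + y)
u(w) = 0 (u(w) = 0/w = 0)
(u(√(-1 + N(0)))*0)*(-20) = (0*0)*(-20) = 0*(-20) = 0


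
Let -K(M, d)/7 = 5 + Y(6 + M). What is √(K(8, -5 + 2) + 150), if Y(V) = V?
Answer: √17 ≈ 4.1231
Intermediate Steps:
K(M, d) = -77 - 7*M (K(M, d) = -7*(5 + (6 + M)) = -7*(11 + M) = -77 - 7*M)
√(K(8, -5 + 2) + 150) = √((-77 - 7*8) + 150) = √((-77 - 56) + 150) = √(-133 + 150) = √17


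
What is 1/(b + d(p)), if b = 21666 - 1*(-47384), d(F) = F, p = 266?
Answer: 1/69316 ≈ 1.4427e-5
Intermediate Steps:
b = 69050 (b = 21666 + 47384 = 69050)
1/(b + d(p)) = 1/(69050 + 266) = 1/69316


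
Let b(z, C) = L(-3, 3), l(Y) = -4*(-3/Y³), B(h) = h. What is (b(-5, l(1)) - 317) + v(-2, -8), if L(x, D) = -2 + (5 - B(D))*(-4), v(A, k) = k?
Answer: -335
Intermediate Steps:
l(Y) = 12/Y³ (l(Y) = -4*(-3/Y³) = -(-12)/Y³ = 12/Y³)
L(x, D) = -22 + 4*D (L(x, D) = -2 + (5 - D)*(-4) = -2 + (-20 + 4*D) = -22 + 4*D)
b(z, C) = -10 (b(z, C) = -22 + 4*3 = -22 + 12 = -10)
(b(-5, l(1)) - 317) + v(-2, -8) = (-10 - 317) - 8 = -327 - 8 = -335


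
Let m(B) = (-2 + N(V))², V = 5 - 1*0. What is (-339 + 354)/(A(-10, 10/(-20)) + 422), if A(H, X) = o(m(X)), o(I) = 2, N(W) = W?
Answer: 15/424 ≈ 0.035377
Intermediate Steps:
V = 5 (V = 5 + 0 = 5)
m(B) = 9 (m(B) = (-2 + 5)² = 3² = 9)
A(H, X) = 2
(-339 + 354)/(A(-10, 10/(-20)) + 422) = (-339 + 354)/(2 + 422) = 15/424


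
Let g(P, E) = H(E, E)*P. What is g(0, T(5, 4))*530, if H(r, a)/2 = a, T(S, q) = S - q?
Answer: 0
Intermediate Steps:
H(r, a) = 2*a
g(P, E) = 2*E*P (g(P, E) = (2*E)*P = 2*E*P)
g(0, T(5, 4))*530 = (2*(5 - 1*4)*0)*530 = (2*(5 - 4)*0)*530 = (2*1*0)*530 = 0*530 = 0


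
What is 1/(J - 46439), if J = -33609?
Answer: -1/80048 ≈ -1.2492e-5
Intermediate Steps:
1/(J - 46439) = 1/(-33609 - 46439) = 1/(-80048) = -1/80048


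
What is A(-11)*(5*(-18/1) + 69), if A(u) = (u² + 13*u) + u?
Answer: 693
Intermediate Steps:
A(u) = u² + 14*u
A(-11)*(5*(-18/1) + 69) = (-11*(14 - 11))*(5*(-18/1) + 69) = (-11*3)*(5*(-18*1) + 69) = -33*(5*(-18) + 69) = -33*(-90 + 69) = -33*(-21) = 693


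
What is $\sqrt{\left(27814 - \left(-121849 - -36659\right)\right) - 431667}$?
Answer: $3 i \sqrt{35407} \approx 564.5 i$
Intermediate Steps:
$\sqrt{\left(27814 - \left(-121849 - -36659\right)\right) - 431667} = \sqrt{\left(27814 - \left(-121849 + 36659\right)\right) - 431667} = \sqrt{\left(27814 - -85190\right) - 431667} = \sqrt{\left(27814 + 85190\right) - 431667} = \sqrt{113004 - 431667} = \sqrt{-318663} = 3 i \sqrt{35407}$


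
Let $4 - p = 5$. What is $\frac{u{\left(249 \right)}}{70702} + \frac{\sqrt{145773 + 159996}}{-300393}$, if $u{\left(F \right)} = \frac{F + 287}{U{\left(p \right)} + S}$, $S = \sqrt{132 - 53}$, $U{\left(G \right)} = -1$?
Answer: $\frac{134}{1378689} - \frac{\sqrt{305769}}{300393} + \frac{134 \sqrt{79}}{1378689} \approx -0.00087973$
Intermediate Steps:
$p = -1$ ($p = 4 - 5 = -1$)
$S = \sqrt{79} \approx 8.8882$
$u{\left(F \right)} = \frac{287 + F}{-1 + \sqrt{79}}$ ($u{\left(F \right)} = \frac{F + 287}{-1 + \sqrt{79}} = \frac{287 + F}{-1 + \sqrt{79}}$)
$\frac{u{\left(249 \right)}}{70702} + \frac{\sqrt{145773 + 159996}}{-300393} = \frac{\left(-1\right) \frac{1}{1 - \sqrt{79}} \left(287 + 249\right)}{70702} + \frac{\sqrt{145773 + 159996}}{-300393} = \left(-1\right) \frac{1}{1 - \sqrt{79}} \cdot 536 \cdot \frac{1}{70702} + \sqrt{305769} \left(- \frac{1}{300393}\right) = - \frac{536}{1 - \sqrt{79}} \cdot \frac{1}{70702} - \frac{\sqrt{305769}}{300393} = - \frac{268}{35351 \left(1 - \sqrt{79}\right)} - \frac{\sqrt{305769}}{300393}$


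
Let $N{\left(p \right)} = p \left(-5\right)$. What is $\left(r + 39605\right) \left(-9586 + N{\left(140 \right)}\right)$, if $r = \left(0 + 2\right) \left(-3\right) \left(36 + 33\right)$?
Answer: $-403118626$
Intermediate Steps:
$N{\left(p \right)} = - 5 p$
$r = -414$ ($r = 2 \left(-3\right) 69 = \left(-6\right) 69 = -414$)
$\left(r + 39605\right) \left(-9586 + N{\left(140 \right)}\right) = \left(-414 + 39605\right) \left(-9586 - 700\right) = 39191 \left(-9586 - 700\right) = 39191 \left(-10286\right) = -403118626$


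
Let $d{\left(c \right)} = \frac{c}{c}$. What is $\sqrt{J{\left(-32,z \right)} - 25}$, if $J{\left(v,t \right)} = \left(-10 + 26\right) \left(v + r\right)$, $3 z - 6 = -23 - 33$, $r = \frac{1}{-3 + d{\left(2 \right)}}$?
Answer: $i \sqrt{545} \approx 23.345 i$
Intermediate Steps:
$d{\left(c \right)} = 1$
$r = - \frac{1}{2}$ ($r = \frac{1}{-3 + 1} = \frac{1}{-2} = - \frac{1}{2} \approx -0.5$)
$z = - \frac{50}{3}$ ($z = 2 + \frac{-23 - 33}{3} = 2 + \frac{1}{3} \left(-56\right) = 2 - \frac{56}{3} = - \frac{50}{3} \approx -16.667$)
$J{\left(v,t \right)} = -8 + 16 v$ ($J{\left(v,t \right)} = \left(-10 + 26\right) \left(v - \frac{1}{2}\right) = 16 \left(- \frac{1}{2} + v\right) = -8 + 16 v$)
$\sqrt{J{\left(-32,z \right)} - 25} = \sqrt{\left(-8 + 16 \left(-32\right)\right) - 25} = \sqrt{\left(-8 - 512\right) - 25} = \sqrt{-520 - 25} = \sqrt{-545} = i \sqrt{545}$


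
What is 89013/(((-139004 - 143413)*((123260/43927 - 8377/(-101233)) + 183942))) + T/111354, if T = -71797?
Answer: -1842880411839427354697039/2858219146048285254272562 ≈ -0.64476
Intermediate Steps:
89013/(((-139004 - 143413)*((123260/43927 - 8377/(-101233)) + 183942))) + T/111354 = 89013/(((-139004 - 143413)*((123260/43927 - 8377/(-101233)) + 183942))) - 71797/111354 = 89013/((-282417*((123260*(1/43927) - 8377*(-1/101233)) + 183942))) - 71797*1/111354 = 89013/((-282417*((123260/43927 + 8377/101233) + 183942))) - 71797/111354 = 89013/((-282417*(12845956059/4446861991 + 183942))) - 71797/111354 = 89013/((-282417*817977534304581/4446861991)) - 71797/111354 = 89013/(-231010761305696852277/4446861991) - 71797/111354 = 89013*(-4446861991/231010761305696852277) - 71797/111354 = -131942842134961/77003587101898950759 - 71797/111354 = -1842880411839427354697039/2858219146048285254272562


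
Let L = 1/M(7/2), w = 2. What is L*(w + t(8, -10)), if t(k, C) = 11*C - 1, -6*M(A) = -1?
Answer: -654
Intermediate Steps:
M(A) = 1/6 (M(A) = -1/6*(-1) = 1/6)
t(k, C) = -1 + 11*C
L = 6 (L = 1/(1/6) = 6)
L*(w + t(8, -10)) = 6*(2 + (-1 + 11*(-10))) = 6*(2 + (-1 - 110)) = 6*(2 - 111) = 6*(-109) = -654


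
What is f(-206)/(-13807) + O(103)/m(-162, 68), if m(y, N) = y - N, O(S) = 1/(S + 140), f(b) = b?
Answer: 11499533/771673230 ≈ 0.014902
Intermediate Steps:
O(S) = 1/(140 + S)
f(-206)/(-13807) + O(103)/m(-162, 68) = -206/(-13807) + 1/((140 + 103)*(-162 - 1*68)) = -206*(-1/13807) + 1/(243*(-162 - 68)) = 206/13807 + (1/243)/(-230) = 206/13807 + (1/243)*(-1/230) = 206/13807 - 1/55890 = 11499533/771673230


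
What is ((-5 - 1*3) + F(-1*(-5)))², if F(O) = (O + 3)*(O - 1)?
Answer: 576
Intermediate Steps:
F(O) = (-1 + O)*(3 + O) (F(O) = (3 + O)*(-1 + O) = (-1 + O)*(3 + O))
((-5 - 1*3) + F(-1*(-5)))² = ((-5 - 1*3) + (-3 + (-1*(-5))² + 2*(-1*(-5))))² = ((-5 - 3) + (-3 + 5² + 2*5))² = (-8 + (-3 + 25 + 10))² = (-8 + 32)² = 24² = 576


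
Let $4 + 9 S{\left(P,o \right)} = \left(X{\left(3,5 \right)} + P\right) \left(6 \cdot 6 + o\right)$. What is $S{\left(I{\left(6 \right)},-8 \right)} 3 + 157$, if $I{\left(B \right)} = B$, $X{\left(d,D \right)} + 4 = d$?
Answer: $\frac{607}{3} \approx 202.33$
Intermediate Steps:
$X{\left(d,D \right)} = -4 + d$
$S{\left(P,o \right)} = - \frac{4}{9} + \frac{\left(-1 + P\right) \left(36 + o\right)}{9}$ ($S{\left(P,o \right)} = - \frac{4}{9} + \frac{\left(\left(-4 + 3\right) + P\right) \left(6 \cdot 6 + o\right)}{9} = - \frac{4}{9} + \frac{\left(-1 + P\right) \left(36 + o\right)}{9}$)
$S{\left(I{\left(6 \right)},-8 \right)} 3 + 157 = \left(- \frac{40}{9} + 4 \cdot 6 - - \frac{8}{9} + \frac{1}{9} \cdot 6 \left(-8\right)\right) 3 + 157 = \left(- \frac{40}{9} + 24 + \frac{8}{9} - \frac{16}{3}\right) 3 + 157 = \frac{136}{9} \cdot 3 + 157 = \frac{136}{3} + 157 = \frac{607}{3}$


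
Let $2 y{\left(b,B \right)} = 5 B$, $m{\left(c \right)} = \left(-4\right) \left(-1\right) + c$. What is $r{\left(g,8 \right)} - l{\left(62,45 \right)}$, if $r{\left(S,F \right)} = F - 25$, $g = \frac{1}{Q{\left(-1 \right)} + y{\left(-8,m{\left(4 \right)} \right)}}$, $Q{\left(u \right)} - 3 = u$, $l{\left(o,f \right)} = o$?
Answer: $-79$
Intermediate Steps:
$m{\left(c \right)} = 4 + c$
$Q{\left(u \right)} = 3 + u$
$y{\left(b,B \right)} = \frac{5 B}{2}$
$g = \frac{1}{22}$ ($g = \frac{1}{\left(3 - 1\right) + \frac{5 \left(4 + 4\right)}{2}} = \frac{1}{2 + \frac{5}{2} \cdot 8} = \frac{1}{2 + 20} = \frac{1}{22} \approx 0.045455$)
$r{\left(S,F \right)} = -25 + F$ ($r{\left(S,F \right)} = F - 25 = -25 + F$)
$r{\left(g,8 \right)} - l{\left(62,45 \right)} = \left(-25 + 8\right) - 62 = -17 - 62 = -79$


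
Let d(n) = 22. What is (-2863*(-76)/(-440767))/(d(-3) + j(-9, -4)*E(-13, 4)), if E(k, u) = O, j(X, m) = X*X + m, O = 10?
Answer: -54397/87271866 ≈ -0.00062331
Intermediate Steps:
j(X, m) = m + X**2 (j(X, m) = X**2 + m = m + X**2)
E(k, u) = 10
(-2863*(-76)/(-440767))/(d(-3) + j(-9, -4)*E(-13, 4)) = (-2863*(-76)/(-440767))/(22 + (-4 + (-9)**2)*10) = (217588*(-1/440767))/(22 + (-4 + 81)*10) = -217588/(440767*(22 + 77*10)) = -217588/(440767*(22 + 770)) = -217588/440767/792 = -217588/440767*1/792 = -54397/87271866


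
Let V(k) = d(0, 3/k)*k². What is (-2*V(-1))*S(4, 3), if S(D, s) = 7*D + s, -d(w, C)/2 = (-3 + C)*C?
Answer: 2232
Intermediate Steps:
d(w, C) = -2*C*(-3 + C) (d(w, C) = -2*(-3 + C)*C = -2*C*(-3 + C))
S(D, s) = s + 7*D
V(k) = 6*k*(3 - 3/k) (V(k) = (2*(3/k)*(3 - 3/k))*k² = (6*(3 - 3/k)/k)*k² = 6*k*(3 - 3/k))
(-2*V(-1))*S(4, 3) = (-2*(-18 + 18*(-1)))*(3 + 7*4) = (-2*(-18 - 18))*(3 + 28) = -2*(-36)*31 = 72*31 = 2232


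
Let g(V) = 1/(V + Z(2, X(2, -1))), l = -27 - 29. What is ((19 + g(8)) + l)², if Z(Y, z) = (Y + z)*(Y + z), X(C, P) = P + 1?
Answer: 196249/144 ≈ 1362.8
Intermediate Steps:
l = -56
X(C, P) = 1 + P
Z(Y, z) = (Y + z)²
g(V) = 1/(4 + V) (g(V) = 1/(V + (2 + (1 - 1))²) = 1/(V + (2 + 0)²) = 1/(V + 2²) = 1/(V + 4) = 1/(4 + V))
((19 + g(8)) + l)² = ((19 + 1/(4 + 8)) - 56)² = ((19 + 1/12) - 56)² = (229/12 - 56)² = (-443/12)² = 196249/144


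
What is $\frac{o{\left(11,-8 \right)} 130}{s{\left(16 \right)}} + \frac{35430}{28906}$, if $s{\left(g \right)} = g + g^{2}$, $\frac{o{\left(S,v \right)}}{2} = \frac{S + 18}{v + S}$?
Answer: $\frac{30857765}{2948412} \approx 10.466$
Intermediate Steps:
$o{\left(S,v \right)} = \frac{2 \left(18 + S\right)}{S + v}$ ($o{\left(S,v \right)} = 2 \frac{S + 18}{v + S} = 2 \frac{18 + S}{S + v} = \frac{2 \left(18 + S\right)}{S + v}$)
$\frac{o{\left(11,-8 \right)} 130}{s{\left(16 \right)}} + \frac{35430}{28906} = \frac{\frac{2 \left(18 + 11\right)}{11 - 8} \cdot 130}{16 \left(1 + 16\right)} + \frac{35430}{28906} = \frac{2 \cdot \frac{1}{3} \cdot 29 \cdot 130}{16 \cdot 17} + 35430 \cdot \frac{1}{28906} = \frac{2 \cdot \frac{1}{3} \cdot 29 \cdot 130}{272} + \frac{17715}{14453} = \frac{58}{3} \cdot 130 \cdot \frac{1}{272} + \frac{17715}{14453} = \frac{7540}{3} \cdot \frac{1}{272} + \frac{17715}{14453} = \frac{1885}{204} + \frac{17715}{14453} = \frac{30857765}{2948412}$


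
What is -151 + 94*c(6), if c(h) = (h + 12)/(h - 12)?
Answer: -433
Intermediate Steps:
c(h) = (12 + h)/(-12 + h)
-151 + 94*c(6) = -151 + 94*((12 + 6)/(-12 + 6)) = -151 + 94*(18/(-6)) = -151 + 94*(-⅙*18) = -151 + 94*(-3) = -151 - 282 = -433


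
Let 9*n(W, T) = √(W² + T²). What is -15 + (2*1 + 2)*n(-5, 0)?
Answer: -115/9 ≈ -12.778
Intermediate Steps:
n(W, T) = √(T² + W²)/9 (n(W, T) = √(W² + T²)/9 = √(T² + W²)/9)
-15 + (2*1 + 2)*n(-5, 0) = -15 + (2*1 + 2)*(√(0² + (-5)²)/9) = -15 + (2 + 2)*(√(0 + 25)/9) = -15 + 4*(√25/9) = -15 + 4*((⅑)*5) = -15 + 4*(5/9) = -15 + 20/9 = -115/9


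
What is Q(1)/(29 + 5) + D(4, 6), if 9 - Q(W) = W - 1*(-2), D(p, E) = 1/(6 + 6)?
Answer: 53/204 ≈ 0.25980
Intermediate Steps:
D(p, E) = 1/12
Q(W) = 7 - W (Q(W) = 9 - (W - 1*(-2)) = 9 - (W + 2) = 9 - (2 + W) = 9 + (-2 - W) = 7 - W)
Q(1)/(29 + 5) + D(4, 6) = (7 - 1*1)/(29 + 5) + 1/12 = (7 - 1)/34 + 1/12 = 6*(1/34) + 1/12 = 3/17 + 1/12 = 53/204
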